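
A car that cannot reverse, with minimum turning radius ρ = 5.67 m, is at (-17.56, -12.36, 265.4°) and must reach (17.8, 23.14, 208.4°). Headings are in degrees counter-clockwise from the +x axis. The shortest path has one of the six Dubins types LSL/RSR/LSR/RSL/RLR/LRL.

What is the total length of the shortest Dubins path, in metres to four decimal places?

Let ψ = atan2(Δy, Δx) = atan2(35.50, 35.36) = 45.1132° be the start→goal bearing.
Normalize: d = |goal − start| / ρ = 50.105684/5.67 = 8.836981, α = (θ_start − ψ) mod 360° = 220.2868° = 3.844730 rad, β = (θ_goal − ψ) mod 360° = 163.2868° = 2.849892 rad.
Common terms: sin α = -0.646614, cos α = -0.762817, sin β = 0.287581, cos β = -0.957756, cos(α−β) = 0.544639, d² = 78.092240. Work in radians in the unit-radius frame; every candidate has L = ρ·(t + p + q).
LSL: p² = 2 + d² − 2cos(α−β) + 2d(sin α − sin β) = 62.492030; p = √p² = 7.905190; φ = atan2(cos β − cos α, d + sin α − sin β) = -0.024662 rad; t = (φ − α) mod 2π = 2.413793 rad, q = (β − φ) mod 2π = 2.874554 rad → L = 5.67·(2.413793 + 7.905190 + 2.874554) = 5.67·13.193538 = 74.807359 m
RSR: p² = 2 + d² − 2cos(α−β) + 2d(sin β − sin α) = 95.513893; p = √p² = 9.773121; φ = atan2(cos α − cos β, d − sin α + sin β) = 0.019948 rad; t = (α − φ) mod 2π = 3.824782 rad, q = (φ − β) mod 2π = 3.453241 rad → L = 5.67·(3.824782 + 9.773121 + 3.453241) = 5.67·17.051144 = 96.679986 m
LSR: p² = d² − 2 + 2cos(α−β) + 2d(sin α + sin β) = 70.835984; p = √p² = 8.416412; φ = atan2(−cos α − cos β, d + sin α + sin β) − atan2(−2, p) = 0.433531 rad; t = (φ − α) mod 2π = 2.871987 rad, q = (φ − β) mod 2π = 3.866824 rad → L = 5.67·(2.871987 + 8.416412 + 3.866824) = 5.67·15.155223 = 85.930112 m
RSL: p² = d² − 2 + 2cos(α−β) − 2d(sin α + sin β) = 83.527051; p = √p² = 9.139313; φ = atan2(cos α + cos β, d − sin α − sin β) − atan2(2, p) = -0.400400 rad; t = (α − φ) mod 2π = 4.245130 rad, q = (β − φ) mod 2π = 3.250292 rad → L = 5.67·(4.245130 + 9.139313 + 3.250292) = 5.67·16.634736 = 94.318952 m
RLR: c = (6 − d² + 2cos(α−β) + 2d(sin α − sin β))/8 = -10.939237, |c| > 1 → infeasible
LRL: c = (6 − d² + 2cos(α−β) − 2d(sin α − sin β))/8 = -6.811504, |c| > 1 → infeasible
Shortest: LSL with L = 74.807359 m ≈ 74.8074 m

74.8074 m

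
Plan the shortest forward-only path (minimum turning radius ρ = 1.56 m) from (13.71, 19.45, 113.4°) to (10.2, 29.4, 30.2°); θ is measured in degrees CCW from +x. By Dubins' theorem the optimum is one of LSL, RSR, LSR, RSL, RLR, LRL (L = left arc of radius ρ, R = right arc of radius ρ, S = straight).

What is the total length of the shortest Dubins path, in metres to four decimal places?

11.2653 m

Let ψ = atan2(Δy, Δx) = atan2(9.95, -3.51) = 109.4310° be the start→goal bearing.
Normalize: d = |goal − start| / ρ = 10.550953/1.56 = 6.763431, α = (θ_start − ψ) mod 360° = 3.9690° = 0.069272 rad, β = (θ_goal − ψ) mod 360° = 280.7690° = 4.900344 rad.
Common terms: sin α = 0.069217, cos α = 0.997602, sin β = -0.982388, cos β = 0.186850, cos(α−β) = 0.118404, d² = 45.744001. Work in radians in the unit-radius frame; every candidate has L = ρ·(t + p + q).
LSL: p² = 2 + d² − 2cos(α−β) + 2d(sin α − sin β) = 61.732112; p = √p² = 7.856979; φ = atan2(cos β − cos α, d + sin α − sin β) = -0.103373 rad; t = (φ − α) mod 2π = 6.110540 rad, q = (β − φ) mod 2π = 5.003716 rad → L = 1.56·(6.110540 + 7.856979 + 5.003716) = 1.56·18.971235 = 29.595127 m
RSR: p² = 2 + d² − 2cos(α−β) + 2d(sin β − sin α) = 33.282273; p = √p² = 5.769079; φ = atan2(cos α − cos β, d − sin α + sin β) = 0.141001 rad; t = (α − φ) mod 2π = 6.211457 rad, q = (φ − β) mod 2π = 1.523843 rad → L = 1.56·(6.211457 + 5.769079 + 1.523843) = 1.56·13.504378 = 21.066830 m
LSR: p² = d² − 2 + 2cos(α−β) + 2d(sin α + sin β) = 31.628460; p = √p² = 5.623919; φ = atan2(−cos α − cos β, d + sin α + sin β) − atan2(−2, p) = 0.141915 rad; t = (φ − α) mod 2π = 0.072643 rad, q = (φ − β) mod 2π = 1.524757 rad → L = 1.56·(0.072643 + 5.623919 + 1.524757) = 1.56·7.221318 = 11.265257 m
RSL: p² = d² − 2 + 2cos(α−β) − 2d(sin α + sin β) = 56.333157; p = √p² = 7.505542; φ = atan2(cos α + cos β, d − sin α − sin β) − atan2(2, p) = -0.107332 rad; t = (α − φ) mod 2π = 0.176604 rad, q = (β − φ) mod 2π = 5.007676 rad → L = 1.56·(0.176604 + 7.505542 + 5.007676) = 1.56·12.689822 = 19.796122 m
RLR: c = (6 − d² + 2cos(α−β) + 2d(sin α − sin β))/8 = -3.160284, |c| > 1 → infeasible
LRL: c = (6 − d² + 2cos(α−β) − 2d(sin α − sin β))/8 = -6.716514, |c| > 1 → infeasible
Shortest: LSR with L = 11.265257 m ≈ 11.2653 m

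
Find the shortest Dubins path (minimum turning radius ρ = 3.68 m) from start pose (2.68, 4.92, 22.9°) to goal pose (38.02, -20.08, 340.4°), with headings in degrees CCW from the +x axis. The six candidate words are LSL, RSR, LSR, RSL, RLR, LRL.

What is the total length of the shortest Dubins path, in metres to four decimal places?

Let ψ = atan2(Δy, Δx) = atan2(-25.00, 35.34) = -35.2761° be the start→goal bearing.
Normalize: d = |goal − start| / ρ = 43.288747/3.68 = 11.763246, α = (θ_start − ψ) mod 360° = 58.1761° = 1.015365 rad, β = (θ_goal − ψ) mod 360° = 15.6761° = 0.273600 rad.
Common terms: sin α = 0.849673, cos α = 0.527310, sin β = 0.270199, cos β = 0.962804, cos(α−β) = 0.737277, d² = 138.373966. Work in radians in the unit-radius frame; every candidate has L = ρ·(t + p + q).
LSL: p² = 2 + d² − 2cos(α−β) + 2d(sin α − sin β) = 152.532399; p = √p² = 12.350401; φ = atan2(cos β − cos α, d + sin α − sin β) = 0.035269 rad; t = (φ − α) mod 2π = 5.303089 rad, q = (β − φ) mod 2π = 0.238331 rad → L = 3.68·(5.303089 + 12.350401 + 0.238331) = 3.68·17.891821 = 65.841902 m
RSR: p² = 2 + d² − 2cos(α−β) + 2d(sin β − sin α) = 125.266424; p = √p² = 11.192248; φ = atan2(cos α − cos β, d − sin α + sin β) = -0.038920 rad; t = (α − φ) mod 2π = 1.054285 rad, q = (φ − β) mod 2π = 5.970665 rad → L = 3.68·(1.054285 + 11.192248 + 5.970665) = 3.68·18.217199 = 67.039291 m
LSR: p² = d² − 2 + 2cos(α−β) + 2d(sin α + sin β) = 164.195180; p = √p² = 12.813867; φ = atan2(−cos α − cos β, d + sin α + sin β) − atan2(−2, p) = 0.039679 rad; t = (φ − α) mod 2π = 5.307500 rad, q = (φ − β) mod 2π = 6.049265 rad → L = 3.68·(5.307500 + 12.813867 + 6.049265) = 3.68·24.170631 = 88.947924 m
RSL: p² = d² − 2 + 2cos(α−β) − 2d(sin α + sin β) = 111.501861; p = √p² = 10.559444; φ = atan2(cos α + cos β, d − sin α − sin β) − atan2(2, p) = -0.048087 rad; t = (α − φ) mod 2π = 1.063451 rad, q = (β − φ) mod 2π = 0.321686 rad → L = 3.68·(1.063451 + 10.559444 + 0.321686) = 3.68·11.944582 = 43.956062 m
RLR: c = (6 − d² + 2cos(α−β) + 2d(sin α − sin β))/8 = -14.658303, |c| > 1 → infeasible
LRL: c = (6 − d² + 2cos(α−β) − 2d(sin α − sin β))/8 = -18.066550, |c| > 1 → infeasible
Shortest: RSL with L = 43.956062 m ≈ 43.9561 m

43.9561 m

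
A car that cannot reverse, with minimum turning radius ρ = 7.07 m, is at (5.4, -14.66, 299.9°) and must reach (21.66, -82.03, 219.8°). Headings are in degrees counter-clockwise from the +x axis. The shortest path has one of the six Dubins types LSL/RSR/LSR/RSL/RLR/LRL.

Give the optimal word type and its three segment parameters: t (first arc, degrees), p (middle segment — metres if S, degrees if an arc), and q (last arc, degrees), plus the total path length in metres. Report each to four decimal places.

Let ψ = atan2(Δy, Δx) = atan2(-67.37, 16.26) = -76.4310° be the start→goal bearing.
Normalize: d = |goal − start| / ρ = 69.304433/7.07 = 9.802607, α = (θ_start − ψ) mod 360° = 16.3310° = 0.285029 rad, β = (θ_goal − ψ) mod 360° = 296.2310° = 5.170205 rad.
Common terms: sin α = 0.281185, cos α = 0.959654, sin β = -0.897020, cos β = 0.441990, cos(α−β) = 0.171929, d² = 96.091110. Work in radians in the unit-radius frame; every candidate has L = ρ·(t + p + q).
LSL: p² = 2 + d² − 2cos(α−β) + 2d(sin α − sin β) = 120.846211; p = √p² = 10.993007; φ = atan2(cos β − cos α, d + sin α − sin β) = -0.047108 rad; t = (φ − α) mod 2π = 5.951049 rad, q = (β − φ) mod 2π = 5.217313 rad → L = 7.07·(5.951049 + 10.993007 + 5.217313) = 7.07·22.161369 = 156.680881 m
RSR: p² = 2 + d² − 2cos(α−β) + 2d(sin β − sin α) = 74.648292; p = √p² = 8.639924; φ = atan2(cos α − cos β, d − sin α + sin β) = 0.059951 rad; t = (α − φ) mod 2π = 0.225078 rad, q = (φ − β) mod 2π = 1.172931 rad → L = 7.07·(0.225078 + 8.639924 + 1.172931) = 7.07·10.037933 = 70.968186 m
LSR: p² = d² − 2 + 2cos(α−β) + 2d(sin α + sin β) = 82.361399; p = √p² = 9.075318; φ = atan2(−cos α − cos β, d + sin α + sin β) − atan2(−2, p) = 0.065506 rad; t = (φ − α) mod 2π = 6.063663 rad, q = (φ − β) mod 2π = 1.178486 rad → L = 7.07·(6.063663 + 9.075318 + 1.178486) = 7.07·16.317467 = 115.364493 m
RSL: p² = d² − 2 + 2cos(α−β) − 2d(sin α + sin β) = 106.508537; p = √p² = 10.320297; φ = atan2(cos α + cos β, d − sin α − sin β) − atan2(2, p) = -0.057688 rad; t = (α − φ) mod 2π = 0.342717 rad, q = (β − φ) mod 2π = 5.227894 rad → L = 7.07·(0.342717 + 10.320297 + 5.227894) = 7.07·15.890908 = 112.348719 m
RLR: c = (6 − d² + 2cos(α−β) + 2d(sin α − sin β))/8 = -8.331036, |c| > 1 → infeasible
LRL: c = (6 − d² + 2cos(α−β) − 2d(sin α − sin β))/8 = -14.105776, |c| > 1 → infeasible
Shortest: RSR with L = 70.968186 m ≈ 70.9682 m
Convert RSR to answer units (arcs ×180/π): t = 0.225078·180/π = 12.8960°, p = ρ·p = 7.07·8.639924 = 61.0843 m, q = 1.172931·180/π = 67.2040°, L = 70.9682 m.

RSR: t = 12.8960°, p = 61.0843 m, q = 67.2040°, L = 70.9682 m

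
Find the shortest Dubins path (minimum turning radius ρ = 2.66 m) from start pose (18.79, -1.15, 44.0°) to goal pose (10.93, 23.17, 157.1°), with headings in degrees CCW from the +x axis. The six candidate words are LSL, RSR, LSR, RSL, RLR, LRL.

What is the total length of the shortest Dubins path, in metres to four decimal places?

26.4147 m

Let ψ = atan2(Δy, Δx) = atan2(24.32, -7.86) = 107.9104° be the start→goal bearing.
Normalize: d = |goal − start| / ρ = 25.558599/2.66 = 9.608496, α = (θ_start − ψ) mod 360° = 296.0896° = 5.167739 rad, β = (θ_goal − ψ) mod 360° = 49.1896° = 0.858521 rad.
Common terms: sin α = -0.898107, cos α = 0.439777, sin β = 0.756877, cos β = 0.653557, cos(α−β) = -0.392337, d² = 92.323195. Work in radians in the unit-radius frame; every candidate has L = ρ·(t + p + q).
LSL: p² = 2 + d² − 2cos(α−β) + 2d(sin α − sin β) = 63.304055; p = √p² = 7.956385; φ = atan2(cos β − cos α, d + sin α − sin β) = 0.026872 rad; t = (φ − α) mod 2π = 1.142318 rad, q = (β − φ) mod 2π = 0.831649 rad → L = 2.66·(1.142318 + 7.956385 + 0.831649) = 2.66·9.930352 = 26.414736 m
RSR: p² = 2 + d² − 2cos(α−β) + 2d(sin β − sin α) = 126.911684; p = √p² = 11.265509; φ = atan2(cos α − cos β, d − sin α + sin β) = -0.018978 rad; t = (α − φ) mod 2π = 5.186717 rad, q = (φ − β) mod 2π = 5.405686 rad → L = 2.66·(5.186717 + 11.265509 + 5.405686) = 2.66·21.857912 = 58.142045 m
LSR: p² = d² − 2 + 2cos(α−β) + 2d(sin α + sin β) = 86.824503; p = √p² = 9.317967; φ = atan2(−cos α − cos β, d + sin α + sin β) − atan2(−2, p) = 0.096455 rad; t = (φ − α) mod 2π = 1.211901 rad, q = (φ − β) mod 2π = 5.521119 rad → L = 2.66·(1.211901 + 9.317967 + 5.521119) = 2.66·16.050986 = 42.695624 m
RSL: p² = d² − 2 + 2cos(α−β) − 2d(sin α + sin β) = 92.252539; p = √p² = 9.604819; φ = atan2(cos α + cos β, d − sin α − sin β) − atan2(2, p) = -0.093622 rad; t = (α − φ) mod 2π = 5.261361 rad, q = (β − φ) mod 2π = 0.952143 rad → L = 2.66·(5.261361 + 9.604819 + 0.952143) = 2.66·15.818323 = 42.076738 m
RLR: c = (6 − d² + 2cos(α−β) + 2d(sin α − sin β))/8 = -14.863961, |c| > 1 → infeasible
LRL: c = (6 − d² + 2cos(α−β) − 2d(sin α − sin β))/8 = -6.913007, |c| > 1 → infeasible
Shortest: LSL with L = 26.414736 m ≈ 26.4147 m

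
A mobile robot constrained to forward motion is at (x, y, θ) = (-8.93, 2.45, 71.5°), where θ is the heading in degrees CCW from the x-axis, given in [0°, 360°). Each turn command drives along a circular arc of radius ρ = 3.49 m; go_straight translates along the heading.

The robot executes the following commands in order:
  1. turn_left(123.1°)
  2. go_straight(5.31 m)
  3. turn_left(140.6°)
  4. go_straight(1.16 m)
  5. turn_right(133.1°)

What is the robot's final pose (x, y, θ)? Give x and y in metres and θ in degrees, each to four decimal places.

set_pose: (x, y, θ) = (-8.9300, 2.4500, 71.5000°), ρ = 3.49
turn_left(123.1°): centre at ρ to the left, rotate +123.1° → (-13.1194, 6.9347, 194.6000°)
go_straight(5.31): x += 5.31·cos θ, y += 5.31·sin θ → (-18.2579, 5.5962, 194.6000°)
turn_left(140.6°): centre at ρ to the left, rotate +140.6° → (-18.8421, -0.9492, 335.2000°)
go_straight(1.16): x += 1.16·cos θ, y += 1.16·sin θ → (-17.7891, -1.4358, 335.2000°)
turn_right(133.1°): centre at ρ to the right, rotate −133.1° → (-17.9399, -7.8375, 202.1000°)

(-17.9399, -7.8375, 202.1000°)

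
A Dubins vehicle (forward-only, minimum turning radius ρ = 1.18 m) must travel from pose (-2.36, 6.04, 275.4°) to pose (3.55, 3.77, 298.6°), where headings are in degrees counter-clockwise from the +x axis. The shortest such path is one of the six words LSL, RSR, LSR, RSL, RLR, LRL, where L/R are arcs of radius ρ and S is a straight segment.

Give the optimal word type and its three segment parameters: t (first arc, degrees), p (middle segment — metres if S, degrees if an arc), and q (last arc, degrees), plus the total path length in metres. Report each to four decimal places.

Let ψ = atan2(Δy, Δx) = atan2(-2.27, 5.91) = -21.0115° be the start→goal bearing.
Normalize: d = |goal − start| / ρ = 6.330956/1.18 = 5.365217, α = (θ_start − ψ) mod 360° = 296.4115° = 5.173357 rad, β = (θ_goal − ψ) mod 360° = 319.6115° = 5.578273 rad.
Common terms: sin α = -0.895622, cos α = 0.444815, sin β = -0.647967, cos β = 0.761669, cos(α−β) = 0.919135, d² = 28.785550. Work in radians in the unit-radius frame; every candidate has L = ρ·(t + p + q).
LSL: p² = 2 + d² − 2cos(α−β) + 2d(sin α − sin β) = 26.289828; p = √p² = 5.127361; φ = atan2(cos β − cos α, d + sin α − sin β) = 0.061836 rad; t = (φ − α) mod 2π = 1.171664 rad, q = (β − φ) mod 2π = 5.516437 rad → L = 1.18·(1.171664 + 5.127361 + 5.516437) = 1.18·11.815462 = 13.942246 m
RSR: p² = 2 + d² − 2cos(α−β) + 2d(sin β − sin α) = 31.604731; p = √p² = 5.621809; φ = atan2(cos α − cos β, d − sin α + sin β) = -0.056391 rad; t = (α − φ) mod 2π = 5.229748 rad, q = (φ − β) mod 2π = 0.648521 rad → L = 1.18·(5.229748 + 5.621809 + 0.648521) = 1.18·11.500077 = 13.570091 m
LSR: p² = d² − 2 + 2cos(α−β) + 2d(sin α + sin β) = 12.060441; p = √p² = 3.472815; φ = atan2(−cos α − cos β, d + sin α + sin β) − atan2(−2, p) = 0.216715 rad; t = (φ − α) mod 2π = 1.326543 rad, q = (φ − β) mod 2π = 0.921627 rad → L = 1.18·(1.326543 + 3.472815 + 0.921627) = 1.18·5.720985 = 6.750762 m
RSL: p² = d² − 2 + 2cos(α−β) − 2d(sin α + sin β) = 45.187201; p = √p² = 6.722143; φ = atan2(cos α + cos β, d − sin α − sin β) − atan2(2, p) = -0.116297 rad; t = (α − φ) mod 2π = 5.289654 rad, q = (β − φ) mod 2π = 5.694571 rad → L = 1.18·(5.289654 + 6.722143 + 5.694571) = 1.18·17.706368 = 20.893514 m
RLR: c = (6 − d² + 2cos(α−β) + 2d(sin α − sin β))/8 = -2.950591, |c| > 1 → infeasible
LRL: c = (6 − d² + 2cos(α−β) − 2d(sin α − sin β))/8 = -2.286228, |c| > 1 → infeasible
Shortest: LSR with L = 6.750762 m ≈ 6.7508 m
Convert LSR to answer units (arcs ×180/π): t = 1.326543·180/π = 76.0053°, p = ρ·p = 1.18·3.472815 = 4.0979 m, q = 0.921627·180/π = 52.8053°, L = 6.7508 m.

LSR: t = 76.0053°, p = 4.0979 m, q = 52.8053°, L = 6.7508 m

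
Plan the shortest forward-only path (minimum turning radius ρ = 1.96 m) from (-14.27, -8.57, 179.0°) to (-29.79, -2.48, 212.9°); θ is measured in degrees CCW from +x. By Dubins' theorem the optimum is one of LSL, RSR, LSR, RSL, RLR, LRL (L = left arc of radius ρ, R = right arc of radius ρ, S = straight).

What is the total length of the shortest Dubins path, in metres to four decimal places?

Let ψ = atan2(Δy, Δx) = atan2(6.09, -15.52) = 158.5751° be the start→goal bearing.
Normalize: d = |goal − start| / ρ = 16.672087/1.96 = 8.506167, α = (θ_start − ψ) mod 360° = 20.4249° = 0.356482 rad, β = (θ_goal − ψ) mod 360° = 54.3249° = 0.948148 rad.
Common terms: sin α = 0.348979, cos α = 0.937130, sin β = 0.812337, cos β = 0.583188, cos(α−β) = 0.830012, d² = 72.354878. Work in radians in the unit-radius frame; every candidate has L = ρ·(t + p + q).
LSL: p² = 2 + d² − 2cos(α−β) + 2d(sin α − sin β) = 64.812056; p = √p² = 8.050594; φ = atan2(cos β − cos α, d + sin α − sin β) = -0.043979 rad; t = (φ − α) mod 2π = 5.882725 rad, q = (β − φ) mod 2π = 0.992127 rad → L = 1.96·(5.882725 + 8.050594 + 0.992127) = 1.96·14.925445 = 29.253873 m
RSR: p² = 2 + d² − 2cos(α−β) + 2d(sin β − sin α) = 80.577651; p = √p² = 8.976505; φ = atan2(cos α − cos β, d − sin α + sin β) = 0.039440 rad; t = (α − φ) mod 2π = 0.317042 rad, q = (φ − β) mod 2π = 5.374477 rad → L = 1.96·(0.317042 + 8.976505 + 5.374477) = 1.96·14.668024 = 28.749327 m
LSR: p² = d² − 2 + 2cos(α−β) + 2d(sin α + sin β) = 91.771600; p = √p² = 9.579749; φ = atan2(−cos α − cos β, d + sin α + sin β) − atan2(−2, p) = 0.049834 rad; t = (φ − α) mod 2π = 5.976538 rad, q = (φ − β) mod 2π = 5.384871 rad → L = 1.96·(5.976538 + 9.579749 + 5.384871) = 1.96·20.941158 = 41.044670 m
RSL: p² = d² − 2 + 2cos(α−β) − 2d(sin α + sin β) = 52.258205; p = √p² = 7.228984; φ = atan2(cos α + cos β, d − sin α − sin β) − atan2(2, p) = -0.065804 rad; t = (α − φ) mod 2π = 0.422286 rad, q = (β − φ) mod 2π = 1.013952 rad → L = 1.96·(0.422286 + 7.228984 + 1.013952) = 1.96·8.665221 = 16.983834 m
RLR: c = (6 − d² + 2cos(α−β) + 2d(sin α − sin β))/8 = -9.072206, |c| > 1 → infeasible
LRL: c = (6 − d² + 2cos(α−β) − 2d(sin α − sin β))/8 = -7.101507, |c| > 1 → infeasible
Shortest: RSL with L = 16.983834 m ≈ 16.9838 m

16.9838 m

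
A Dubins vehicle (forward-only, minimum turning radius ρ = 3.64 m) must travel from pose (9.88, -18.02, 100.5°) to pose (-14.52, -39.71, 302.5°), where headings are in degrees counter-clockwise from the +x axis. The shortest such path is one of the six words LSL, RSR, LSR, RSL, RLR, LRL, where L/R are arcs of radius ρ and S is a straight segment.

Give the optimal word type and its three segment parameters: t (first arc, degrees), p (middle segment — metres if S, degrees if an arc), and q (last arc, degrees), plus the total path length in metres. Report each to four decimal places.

LSL: t = 126.5529°, p = 26.0537 m, q = 75.4471°, L = 38.8868 m

Let ψ = atan2(Δy, Δx) = atan2(-21.69, -24.40) = -138.3650° be the start→goal bearing.
Normalize: d = |goal − start| / ρ = 32.646839/3.64 = 8.968912, α = (θ_start − ψ) mod 360° = 238.8650° = 4.168981 rad, β = (θ_goal − ψ) mod 360° = 80.8650° = 1.411361 rad.
Common terms: sin α = -0.855951, cos α = -0.517056, sin β = 0.987317, cos β = 0.158761, cos(α−β) = -0.927184, d² = 80.441379. Work in radians in the unit-radius frame; every candidate has L = ρ·(t + p + q).
LSL: p² = 2 + d² − 2cos(α−β) + 2d(sin α − sin β) = 51.231523; p = √p² = 7.157620; φ = atan2(cos β − cos α, d + sin α − sin β) = 0.094560 rad; t = (φ − α) mod 2π = 2.208765 rad, q = (β − φ) mod 2π = 1.316800 rad → L = 3.64·(2.208765 + 7.157620 + 1.316800) = 3.64·10.683185 = 38.886793 m
RSR: p² = 2 + d² − 2cos(α−β) + 2d(sin β − sin α) = 117.359971; p = √p² = 10.833281; φ = atan2(cos α − cos β, d − sin α + sin β) = -0.062424 rad; t = (α − φ) mod 2π = 4.231405 rad, q = (φ − β) mod 2π = 4.809401 rad → L = 3.64·(4.231405 + 10.833281 + 4.809401) = 3.64·19.874086 = 72.341674 m
LSR: p² = d² − 2 + 2cos(α−β) + 2d(sin α + sin β) = 78.943425; p = √p² = 8.885011; φ = atan2(−cos α − cos β, d + sin α + sin β) − atan2(−2, p) = 0.260759 rad; t = (φ − α) mod 2π = 2.374964 rad, q = (φ − β) mod 2π = 5.132584 rad → L = 3.64·(2.374964 + 8.885011 + 5.132584) = 3.64·16.392559 = 59.668916 m
RSL: p² = d² − 2 + 2cos(α−β) − 2d(sin α + sin β) = 74.230599; p = √p² = 8.615718; φ = atan2(cos α + cos β, d − sin α − sin β) − atan2(2, p) = -0.268614 rad; t = (α − φ) mod 2π = 4.437595 rad, q = (β − φ) mod 2π = 1.679975 rad → L = 3.64·(4.437595 + 8.615718 + 1.679975) = 3.64·14.733288 = 53.629168 m
RLR: c = (6 − d² + 2cos(α−β) + 2d(sin α − sin β))/8 = -13.669996, |c| > 1 → infeasible
LRL: c = (6 − d² + 2cos(α−β) − 2d(sin α − sin β))/8 = -5.403940, |c| > 1 → infeasible
Shortest: LSL with L = 38.886793 m ≈ 38.8868 m
Convert LSL to answer units (arcs ×180/π): t = 2.208765·180/π = 126.5529°, p = ρ·p = 3.64·7.157620 = 26.0537 m, q = 1.316800·180/π = 75.4471°, L = 38.8868 m.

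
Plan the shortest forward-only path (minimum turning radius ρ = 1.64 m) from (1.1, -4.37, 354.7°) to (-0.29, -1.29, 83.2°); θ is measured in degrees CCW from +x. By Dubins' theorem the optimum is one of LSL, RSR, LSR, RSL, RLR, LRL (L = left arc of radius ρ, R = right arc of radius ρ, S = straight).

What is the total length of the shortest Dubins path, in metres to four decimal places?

12.3069 m

Let ψ = atan2(Δy, Δx) = atan2(3.08, -1.39) = 114.2896° be the start→goal bearing.
Normalize: d = |goal − start| / ρ = 3.379127/1.64 = 2.060443, α = (θ_start − ψ) mod 360° = 240.4104° = 4.195953 rad, β = (θ_goal − ψ) mod 360° = 328.9104° = 5.740570 rad.
Common terms: sin α = -0.869585, cos α = -0.493784, sin β = -0.516378, cos β = 0.856361, cos(α−β) = 0.026177, d² = 4.245427. Work in radians in the unit-radius frame; every candidate has L = ρ·(t + p + q).
LSL: p² = 2 + d² − 2cos(α−β) + 2d(sin α − sin β) = 4.737548; p = √p² = 2.176591; φ = atan2(cos β − cos α, d + sin α − sin β) = 0.669128 rad; t = (φ − α) mod 2π = 2.756361 rad, q = (β − φ) mod 2π = 5.071441 rad → L = 1.64·(2.756361 + 2.176591 + 5.071441) = 1.64·10.004393 = 16.407204 m
RSR: p² = 2 + d² − 2cos(α−β) + 2d(sin β − sin α) = 7.648598; p = √p² = 2.765610; φ = atan2(cos α − cos β, d − sin α + sin β) = -0.510015 rad; t = (α − φ) mod 2π = 4.705968 rad, q = (φ − β) mod 2π = 0.032600 rad → L = 1.64·(4.705968 + 2.765610 + 0.032600) = 1.64·7.504179 = 12.306853 m
LSR: p² = d² − 2 + 2cos(α−β) + 2d(sin α + sin β) = -3.413613 < 0 → infeasible
RSL: p² = d² − 2 + 2cos(α−β) − 2d(sin α + sin β) = 8.009175; p = √p² = 2.830049; φ = atan2(cos α + cos β, d − sin α − sin β) − atan2(2, p) = -0.510391 rad; t = (α − φ) mod 2π = 4.706344 rad, q = (β − φ) mod 2π = 6.250960 rad → L = 1.64·(4.706344 + 2.830049 + 6.250960) = 1.64·13.787353 = 22.611259 m
RLR: c = (6 − d² + 2cos(α−β) + 2d(sin α − sin β))/8 = 0.043925; p = 2π − arccos c = 4.756328 rad; φ = atan2(cos α − cos β, d − sin α + sin β) = -0.510015 rad; t = (α − φ + p/2) mod 2π = 0.800947 rad, q = (α − β − t + p) mod 2π = 2.410765 rad → L = 1.64·(0.800947 + 4.756328 + 2.410765) = 1.64·7.968040 = 13.067586 m
LRL: c = (6 − d² + 2cos(α−β) − 2d(sin α − sin β))/8 = 0.407807; p = 2π − arccos c = 5.132439 rad; φ = atan2(cos β − cos α, d + sin α − sin β) = 0.669128 rad; t = (φ − α + p/2) mod 2π = 5.322580 rad, q = (β − α − t + p) mod 2π = 1.354476 rad → L = 1.64·(5.322580 + 5.132439 + 1.354476) = 1.64·11.809495 = 19.367572 m
Shortest: RSR with L = 12.306853 m ≈ 12.3069 m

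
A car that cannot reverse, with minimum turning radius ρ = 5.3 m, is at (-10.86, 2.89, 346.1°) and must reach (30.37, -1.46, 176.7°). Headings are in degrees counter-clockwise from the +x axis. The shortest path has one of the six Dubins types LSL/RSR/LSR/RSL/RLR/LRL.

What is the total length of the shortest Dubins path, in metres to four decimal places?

59.0154 m

Let ψ = atan2(Δy, Δx) = atan2(-4.35, 41.23) = -6.0227° be the start→goal bearing.
Normalize: d = |goal − start| / ρ = 41.458840/5.3 = 7.822423, α = (θ_start − ψ) mod 360° = 352.1227° = 6.145701 rad, β = (θ_goal − ψ) mod 360° = 182.7227° = 3.189114 rad.
Common terms: sin α = -0.137051, cos α = 0.990564, sin β = -0.047503, cos β = -0.998871, cos(α−β) = -0.982935, d² = 61.190295. Work in radians in the unit-radius frame; every candidate has L = ρ·(t + p + q).
LSL: p² = 2 + d² − 2cos(α−β) + 2d(sin α − sin β) = 63.755199; p = √p² = 7.984685; φ = atan2(cos β − cos α, d + sin α − sin β) = -0.251809 rad; t = (φ − α) mod 2π = 6.168860 rad, q = (β − φ) mod 2π = 3.440923 rad → L = 5.3·(6.168860 + 7.984685 + 3.440923) = 5.3·17.594468 = 93.250681 m
RSR: p² = 2 + d² − 2cos(α−β) + 2d(sin β − sin α) = 66.557134; p = √p² = 8.158256; φ = atan2(cos α − cos β, d − sin α + sin β) = 0.246339 rad; t = (α − φ) mod 2π = 5.899362 rad, q = (φ − β) mod 2π = 3.340411 rad → L = 5.3·(5.899362 + 8.158256 + 3.340411) = 5.3·17.398029 = 92.209552 m
LSR: p² = d² − 2 + 2cos(α−β) + 2d(sin α + sin β) = 54.337101; p = √p² = 7.371370; φ = atan2(−cos α − cos β, d + sin α + sin β) − atan2(−2, p) = 0.266029 rad; t = (φ − α) mod 2π = 0.403513 rad, q = (φ − β) mod 2π = 3.360101 rad → L = 5.3·(0.403513 + 7.371370 + 3.360101) = 5.3·11.134985 = 59.015419 m
RSL: p² = d² − 2 + 2cos(α−β) − 2d(sin α + sin β) = 60.111748; p = √p² = 7.753177; φ = atan2(cos α + cos β, d − sin α − sin β) − atan2(2, p) = -0.253493 rad; t = (α − φ) mod 2π = 0.116009 rad, q = (β − φ) mod 2π = 3.442606 rad → L = 5.3·(0.116009 + 7.753177 + 3.442606) = 5.3·11.311792 = 59.952495 m
RLR: c = (6 − d² + 2cos(α−β) + 2d(sin α − sin β))/8 = -7.319642, |c| > 1 → infeasible
LRL: c = (6 − d² + 2cos(α−β) − 2d(sin α − sin β))/8 = -6.969400, |c| > 1 → infeasible
Shortest: LSR with L = 59.015419 m ≈ 59.0154 m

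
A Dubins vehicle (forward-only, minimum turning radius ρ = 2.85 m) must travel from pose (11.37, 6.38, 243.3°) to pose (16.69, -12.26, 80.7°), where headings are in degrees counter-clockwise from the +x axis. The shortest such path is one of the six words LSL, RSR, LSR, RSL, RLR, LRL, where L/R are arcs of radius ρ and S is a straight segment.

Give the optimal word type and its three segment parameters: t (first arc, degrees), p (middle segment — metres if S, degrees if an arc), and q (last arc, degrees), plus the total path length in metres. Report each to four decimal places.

Let ψ = atan2(Δy, Δx) = atan2(-18.64, 5.32) = -74.0708° be the start→goal bearing.
Normalize: d = |goal − start| / ρ = 19.384324/2.85 = 6.801517, α = (θ_start − ψ) mod 360° = 317.3708° = 5.539166 rad, β = (θ_goal − ψ) mod 360° = 154.7708° = 2.701261 rad.
Common terms: sin α = -0.677250, cos α = 0.735753, sin β = 0.426240, cos β = -0.904610, cos(α−β) = -0.954240, d² = 46.260634. Work in radians in the unit-radius frame; every candidate has L = ρ·(t + p + q).
LSL: p² = 2 + d² − 2cos(α−β) + 2d(sin α − sin β) = 35.158301; p = √p² = 5.929444; φ = atan2(cos β − cos α, d + sin α − sin β) = -0.280303 rad; t = (φ − α) mod 2π = 0.463716 rad, q = (β − φ) mod 2π = 2.981564 rad → L = 2.85·(0.463716 + 5.929444 + 2.981564) = 2.85·9.374724 = 26.717962 m
RSR: p² = 2 + d² − 2cos(α−β) + 2d(sin β − sin α) = 65.179928; p = √p² = 8.073409; φ = atan2(cos α − cos β, d − sin α + sin β) = 0.204606 rad; t = (α − φ) mod 2π = 5.334561 rad, q = (φ − β) mod 2π = 3.786530 rad → L = 2.85·(5.334561 + 8.073409 + 3.786530) = 2.85·17.194499 = 49.004323 m
LSR: p² = d² − 2 + 2cos(α−β) + 2d(sin α + sin β) = 38.937645; p = √p² = 6.240004; φ = atan2(−cos α − cos β, d + sin α + sin β) − atan2(−2, p) = 0.335940 rad; t = (φ − α) mod 2π = 1.079959 rad, q = (φ − β) mod 2π = 3.917864 rad → L = 2.85·(1.079959 + 6.240004 + 3.917864) = 2.85·11.237827 = 32.027808 m
RSL: p² = d² − 2 + 2cos(α−β) − 2d(sin α + sin β) = 45.766662; p = √p² = 6.765106; φ = atan2(cos α + cos β, d − sin α − sin β) − atan2(2, p) = -0.311385 rad; t = (α − φ) mod 2π = 5.850552 rad, q = (β − φ) mod 2π = 3.012646 rad → L = 2.85·(5.850552 + 6.765106 + 3.012646) = 2.85·15.628304 = 44.540666 m
RLR: c = (6 − d² + 2cos(α−β) + 2d(sin α − sin β))/8 = -7.147491, |c| > 1 → infeasible
LRL: c = (6 − d² + 2cos(α−β) − 2d(sin α − sin β))/8 = -3.394788, |c| > 1 → infeasible
Shortest: LSL with L = 26.717962 m ≈ 26.7180 m
Convert LSL to answer units (arcs ×180/π): t = 0.463716·180/π = 26.5690°, p = ρ·p = 2.85·5.929444 = 16.8989 m, q = 2.981564·180/π = 170.8310°, L = 26.7180 m.

LSL: t = 26.5690°, p = 16.8989 m, q = 170.8310°, L = 26.7180 m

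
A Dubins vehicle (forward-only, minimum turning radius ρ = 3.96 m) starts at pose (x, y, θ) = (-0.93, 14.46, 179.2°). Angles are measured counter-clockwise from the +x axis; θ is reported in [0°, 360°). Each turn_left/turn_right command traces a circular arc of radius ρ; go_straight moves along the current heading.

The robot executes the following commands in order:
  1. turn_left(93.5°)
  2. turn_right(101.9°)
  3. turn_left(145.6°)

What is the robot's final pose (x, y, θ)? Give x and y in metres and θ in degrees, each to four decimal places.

(-12.8937, -0.5585, 316.4000°)

set_pose: (x, y, θ) = (-0.9300, 14.4600, 179.2000°), ρ = 3.96
turn_left(93.5°): centre at ρ to the left, rotate +93.5° → (-4.9409, 10.3138, 272.7000°)
turn_right(101.9°): centre at ρ to the right, rotate −101.9° → (-9.5296, 6.2182, 170.8000°)
turn_left(145.6°): centre at ρ to the left, rotate +145.6° → (-12.8937, -0.5585, 316.4000°)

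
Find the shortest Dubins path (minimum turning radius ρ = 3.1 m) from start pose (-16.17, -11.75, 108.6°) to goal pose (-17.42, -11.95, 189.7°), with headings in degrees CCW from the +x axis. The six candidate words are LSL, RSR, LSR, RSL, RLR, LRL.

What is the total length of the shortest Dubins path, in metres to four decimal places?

Let ψ = atan2(Δy, Δx) = atan2(-0.20, -1.25) = -170.9097° be the start→goal bearing.
Normalize: d = |goal − start| / ρ = 1.265899/3.1 = 0.408354, α = (θ_start − ψ) mod 360° = 279.5097° = 4.878365 rad, β = (θ_goal − ψ) mod 360° = 0.6097° = 0.010642 rad.
Common terms: sin α = -0.986258, cos α = 0.165215, sin β = 0.010641, cos β = 0.999943, cos(α−β) = 0.154710, d² = 0.166753. Work in radians in the unit-radius frame; every candidate has L = ρ·(t + p + q).
LSL: p² = 2 + d² − 2cos(α−β) + 2d(sin α − sin β) = 1.043156; p = √p² = 1.021350; φ = atan2(cos β − cos α, d + sin α − sin β) = 2.184919 rad; t = (φ − α) mod 2π = 3.589739 rad, q = (β − φ) mod 2π = 4.108908 rad → L = 3.1·(3.589739 + 1.021350 + 4.108908) = 3.1·8.719998 = 27.031992 m
RSR: p² = 2 + d² − 2cos(α−β) + 2d(sin β − sin α) = 2.671509; p = √p² = 1.634475; φ = atan2(cos α − cos β, d − sin α + sin β) = -0.536000 rad; t = (α − φ) mod 2π = 5.414365 rad, q = (φ − β) mod 2π = 5.736543 rad → L = 3.1·(5.414365 + 1.634475 + 5.736543) = 3.1·12.785384 = 39.634690 m
LSR: p² = d² − 2 + 2cos(α−β) + 2d(sin α + sin β) = -2.320620 < 0 → infeasible
RSL: p² = d² − 2 + 2cos(α−β) − 2d(sin α + sin β) = -0.727031 < 0 → infeasible
RLR: c = (6 − d² + 2cos(α−β) + 2d(sin α − sin β))/8 = 0.666061; p = 2π − arccos c = 5.441305 rad; φ = atan2(cos α − cos β, d − sin α + sin β) = -0.536000 rad; t = (α − φ + p/2) mod 2π = 1.851832 rad, q = (α − β − t + p) mod 2π = 2.174011 rad → L = 3.1·(1.851832 + 5.441305 + 2.174011) = 3.1·9.467148 = 29.348158 m
LRL: c = (6 − d² + 2cos(α−β) − 2d(sin α − sin β))/8 = 0.869605; p = 2π − arccos c = 5.766792 rad; φ = atan2(cos β − cos α, d + sin α − sin β) = 2.184919 rad; t = (φ − α + p/2) mod 2π = 0.189950 rad, q = (β − α − t + p) mod 2π = 0.709119 rad → L = 3.1·(0.189950 + 5.766792 + 0.709119) = 3.1·6.665860 = 20.664166 m
Shortest: LRL with L = 20.664166 m ≈ 20.6642 m

20.6642 m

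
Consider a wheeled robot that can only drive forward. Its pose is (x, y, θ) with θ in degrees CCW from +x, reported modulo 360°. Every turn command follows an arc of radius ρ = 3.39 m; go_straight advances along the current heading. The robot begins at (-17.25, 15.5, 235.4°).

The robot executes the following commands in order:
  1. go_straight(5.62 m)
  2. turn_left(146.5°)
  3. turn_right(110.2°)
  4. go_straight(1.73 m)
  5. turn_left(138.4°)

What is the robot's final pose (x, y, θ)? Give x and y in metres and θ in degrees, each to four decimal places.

(-5.6930, -1.0444, 50.1000°)

set_pose: (x, y, θ) = (-17.2500, 15.5000, 235.4000°), ρ = 3.39
go_straight(5.62): x += 5.62·cos θ, y += 5.62·sin θ → (-20.4413, 10.8740, 235.4000°)
turn_left(146.5°): centre at ρ to the left, rotate +146.5° → (-16.3864, 5.8036, 381.9000° ≡ 21.9000°)
turn_right(110.2°): centre at ρ to the right, rotate −110.2° → (-11.7335, 2.7588, -88.3000° ≡ 271.7000°)
go_straight(1.73): x += 1.73·cos θ, y += 1.73·sin θ → (-11.6822, 1.0296, 271.7000°)
turn_left(138.4°): centre at ρ to the left, rotate +138.4° → (-5.6930, -1.0444, 410.1000° ≡ 50.1000°)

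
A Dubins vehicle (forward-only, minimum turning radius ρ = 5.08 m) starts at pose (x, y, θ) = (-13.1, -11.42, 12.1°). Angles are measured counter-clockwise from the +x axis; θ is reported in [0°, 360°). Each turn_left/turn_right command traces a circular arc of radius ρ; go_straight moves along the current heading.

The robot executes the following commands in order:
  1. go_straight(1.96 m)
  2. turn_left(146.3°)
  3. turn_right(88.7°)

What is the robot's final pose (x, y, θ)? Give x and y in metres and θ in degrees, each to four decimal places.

set_pose: (x, y, θ) = (-13.1000, -11.4200, 12.1000°), ρ = 5.08
go_straight(1.96): x += 1.96·cos θ, y += 1.96·sin θ → (-11.1835, -11.0091, 12.1000°)
turn_left(146.3°): centre at ρ to the left, rotate +146.3° → (-10.3783, -1.3187, 158.4000°)
turn_right(88.7°): centre at ρ to the right, rotate −88.7° → (-13.2727, 5.1670, 69.7000°)

(-13.2727, 5.1670, 69.7000°)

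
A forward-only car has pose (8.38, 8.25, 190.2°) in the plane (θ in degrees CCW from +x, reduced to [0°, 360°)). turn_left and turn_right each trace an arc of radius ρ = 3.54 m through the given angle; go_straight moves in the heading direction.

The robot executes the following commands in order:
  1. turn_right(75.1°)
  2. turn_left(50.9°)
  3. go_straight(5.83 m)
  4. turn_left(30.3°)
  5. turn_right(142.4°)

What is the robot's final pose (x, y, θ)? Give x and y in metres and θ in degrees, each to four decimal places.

set_pose: (x, y, θ) = (8.3800, 8.2500, 190.2000°), ρ = 3.54
turn_right(75.1°): centre at ρ to the right, rotate −75.1° → (4.5474, 10.2324, 115.1000°)
turn_left(50.9°): centre at ρ to the left, rotate +50.9° → (2.1981, 12.1656, 166.0000°)
go_straight(5.83): x += 5.83·cos θ, y += 5.83·sin θ → (-3.4587, 13.5760, 166.0000°)
turn_left(30.3°): centre at ρ to the left, rotate +30.3° → (-5.3087, 13.5388, 196.3000°)
turn_right(142.4°): centre at ρ to the right, rotate −142.4° → (-9.1625, 19.0223, 53.9000°)

(-9.1625, 19.0223, 53.9000°)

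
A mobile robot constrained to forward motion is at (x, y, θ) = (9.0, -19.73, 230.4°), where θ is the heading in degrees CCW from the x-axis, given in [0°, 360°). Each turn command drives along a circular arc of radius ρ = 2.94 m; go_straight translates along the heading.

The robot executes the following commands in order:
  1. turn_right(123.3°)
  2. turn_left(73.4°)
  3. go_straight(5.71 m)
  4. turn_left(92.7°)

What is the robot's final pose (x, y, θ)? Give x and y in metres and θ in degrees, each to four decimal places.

set_pose: (x, y, θ) = (9.0000, -19.7300, 230.4000°), ρ = 2.94
turn_right(123.3°): centre at ρ to the right, rotate −123.3° → (3.9247, -18.7205, 107.1000°)
turn_left(73.4°): centre at ρ to the left, rotate +73.4° → (1.0890, -16.6450, 180.5000°)
go_straight(5.71): x += 5.71·cos θ, y += 5.71·sin θ → (-4.6208, -16.6949, 180.5000°)
turn_left(92.7°): centre at ρ to the left, rotate +92.7° → (-7.5306, -19.7989, 273.2000°)

(-7.5306, -19.7989, 273.2000°)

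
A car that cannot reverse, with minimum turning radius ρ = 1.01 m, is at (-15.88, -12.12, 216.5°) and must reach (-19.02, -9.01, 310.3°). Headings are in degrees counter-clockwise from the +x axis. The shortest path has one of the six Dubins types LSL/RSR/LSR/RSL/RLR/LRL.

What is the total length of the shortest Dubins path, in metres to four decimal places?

8.3883 m

Let ψ = atan2(Δy, Δx) = atan2(3.11, -3.14) = 135.2750° be the start→goal bearing.
Normalize: d = |goal − start| / ρ = 4.419468/1.01 = 4.375711, α = (θ_start − ψ) mod 360° = 81.2250° = 1.417643 rad, β = (θ_goal − ψ) mod 360° = 175.0250° = 3.054762 rad.
Common terms: sin α = 0.988295, cos α = 0.152555, sin β = 0.086721, cos β = -0.996233, cos(α−β) = -0.066274, d² = 19.146848. Work in radians in the unit-radius frame; every candidate has L = ρ·(t + p + q).
LSL: p² = 2 + d² − 2cos(α−β) + 2d(sin α − sin β) = 29.169448; p = √p² = 5.400875; φ = atan2(cos β − cos α, d + sin α − sin β) = -0.214341 rad; t = (φ − α) mod 2π = 4.651200 rad, q = (β − φ) mod 2π = 3.269104 rad → L = 1.01·(4.651200 + 5.400875 + 3.269104) = 1.01·13.321179 = 13.454391 m
RSR: p² = 2 + d² − 2cos(α−β) + 2d(sin β − sin α) = 13.389345; p = √p² = 3.659145; φ = atan2(cos α − cos β, d − sin α + sin β) = 0.319350 rad; t = (α − φ) mod 2π = 1.098293 rad, q = (φ − β) mod 2π = 3.547773 rad → L = 1.01·(1.098293 + 3.659145 + 3.547773) = 1.01·8.305212 = 8.388264 m
LSR: p² = d² − 2 + 2cos(α−β) + 2d(sin α + sin β) = 26.422223; p = √p² = 5.140255; φ = atan2(−cos α − cos β, d + sin α + sin β) − atan2(−2, p) = 0.524626 rad; t = (φ − α) mod 2π = 5.390168 rad, q = (φ − β) mod 2π = 3.753049 rad → L = 1.01·(5.390168 + 5.140255 + 3.753049) = 1.01·14.283473 = 14.426307 m
RSL: p² = d² − 2 + 2cos(α−β) − 2d(sin α + sin β) = 7.606378; p = √p² = 2.757966; φ = atan2(cos α + cos β, d − sin α − sin β) − atan2(2, p) = -0.877669 rad; t = (α − φ) mod 2π = 2.295312 rad, q = (β − φ) mod 2π = 3.932431 rad → L = 1.01·(2.295312 + 2.757966 + 3.932431) = 1.01·8.985710 = 9.075567 m
RLR: c = (6 − d² + 2cos(α−β) + 2d(sin α − sin β))/8 = -0.673668; p = 2π − arccos c = 3.973228 rad; φ = atan2(cos α − cos β, d − sin α + sin β) = 0.319350 rad; t = (α − φ + p/2) mod 2π = 3.084907 rad, q = (α − β − t + p) mod 2π = 5.534387 rad → L = 1.01·(3.084907 + 3.973228 + 5.534387) = 1.01·12.592523 = 12.718448 m
LRL: c = (6 − d² + 2cos(α−β) − 2d(sin α − sin β))/8 = -2.646181, |c| > 1 → infeasible
Shortest: RSR with L = 8.388264 m ≈ 8.3883 m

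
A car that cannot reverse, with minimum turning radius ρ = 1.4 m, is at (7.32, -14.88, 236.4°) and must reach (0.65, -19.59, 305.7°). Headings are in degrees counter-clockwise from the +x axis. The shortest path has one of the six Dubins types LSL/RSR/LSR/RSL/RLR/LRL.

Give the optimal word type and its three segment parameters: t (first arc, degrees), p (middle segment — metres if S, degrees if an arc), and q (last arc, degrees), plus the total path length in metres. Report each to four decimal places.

Let ψ = atan2(Δy, Δx) = atan2(-4.71, -6.67) = -144.7723° be the start→goal bearing.
Normalize: d = |goal − start| / ρ = 8.165354/1.4 = 5.832395, α = (θ_start − ψ) mod 360° = 21.1723° = 0.369526 rad, β = (θ_goal − ψ) mod 360° = 90.4723° = 1.579039 rad.
Common terms: sin α = 0.361174, cos α = 0.932499, sin β = 0.999966, cos β = -0.008243, cos(α−β) = 0.353475, d² = 34.016837. Work in radians in the unit-radius frame; every candidate has L = ρ·(t + p + q).
LSL: p² = 2 + d² − 2cos(α−β) + 2d(sin α − sin β) = 27.858507; p = √p² = 5.278116; φ = atan2(cos β − cos α, d + sin α − sin β) = -0.179192 rad; t = (φ − α) mod 2π = 5.734467 rad, q = (β − φ) mod 2π = 1.758231 rad → L = 1.4·(5.734467 + 5.278116 + 1.758231) = 1.4·12.770814 = 17.879140 m
RSR: p² = 2 + d² − 2cos(α−β) + 2d(sin β − sin α) = 42.761267; p = √p² = 6.539210; φ = atan2(cos α − cos β, d − sin α + sin β) = 0.144363 rad; t = (α − φ) mod 2π = 0.225164 rad, q = (φ − β) mod 2π = 4.848509 rad → L = 1.4·(0.225164 + 6.539210 + 4.848509) = 1.4·11.612882 = 16.258035 m
LSR: p² = d² − 2 + 2cos(α−β) + 2d(sin α + sin β) = 48.601196; p = √p² = 6.971456; φ = atan2(−cos α − cos β, d + sin α + sin β) − atan2(−2, p) = 0.151597 rad; t = (φ − α) mod 2π = 6.065256 rad, q = (φ − β) mod 2π = 4.855743 rad → L = 1.4·(6.065256 + 6.971456 + 4.855743) = 1.4·17.892454 = 25.049436 m
RSL: p² = d² − 2 + 2cos(α−β) − 2d(sin α + sin β) = 16.846377; p = √p² = 4.104434; φ = atan2(cos α + cos β, d − sin α − sin β) − atan2(2, p) = -0.249579 rad; t = (α − φ) mod 2π = 0.619105 rad, q = (β − φ) mod 2π = 1.828618 rad → L = 1.4·(0.619105 + 4.104434 + 1.828618) = 1.4·6.552157 = 9.173019 m
RLR: c = (6 − d² + 2cos(α−β) + 2d(sin α − sin β))/8 = -4.345158, |c| > 1 → infeasible
LRL: c = (6 − d² + 2cos(α−β) − 2d(sin α − sin β))/8 = -2.482313, |c| > 1 → infeasible
Shortest: RSL with L = 9.173019 m ≈ 9.1730 m
Convert RSL to answer units (arcs ×180/π): t = 0.619105·180/π = 35.4721°, p = ρ·p = 1.4·4.104434 = 5.7462 m, q = 1.828618·180/π = 104.7721°, L = 9.1730 m.

RSL: t = 35.4721°, p = 5.7462 m, q = 104.7721°, L = 9.1730 m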